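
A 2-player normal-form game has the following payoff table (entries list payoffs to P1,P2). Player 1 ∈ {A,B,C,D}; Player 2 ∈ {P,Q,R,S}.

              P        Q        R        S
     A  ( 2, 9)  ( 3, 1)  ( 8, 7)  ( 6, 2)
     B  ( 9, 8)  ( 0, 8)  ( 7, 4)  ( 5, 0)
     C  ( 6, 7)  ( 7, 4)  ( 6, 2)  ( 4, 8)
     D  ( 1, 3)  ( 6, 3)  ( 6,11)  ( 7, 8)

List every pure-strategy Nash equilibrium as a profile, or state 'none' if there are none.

(A,P): not NE [P1→B gives 9>2]
(A,Q): not NE [P1→C gives 7>3; P2→P gives 9>1]
(A,R): not NE [P2→P gives 9>7]
(A,S): not NE [P1→D gives 7>6; P2→P gives 9>2]
(B,P): NE
(B,Q): not NE [P1→C gives 7>0]
(B,R): not NE [P1→A gives 8>7; P2→Q gives 8>4]
(B,S): not NE [P1→D gives 7>5; P2→Q gives 8>0]
(C,P): not NE [P1→B gives 9>6; P2→S gives 8>7]
(C,Q): not NE [P2→S gives 8>4]
(C,R): not NE [P1→A gives 8>6; P2→S gives 8>2]
(C,S): not NE [P1→D gives 7>4]
(D,P): not NE [P1→B gives 9>1; P2→R gives 11>3]
(D,Q): not NE [P1→C gives 7>6; P2→R gives 11>3]
(D,R): not NE [P1→A gives 8>6]
(D,S): not NE [P2→R gives 11>8]

Nash profiles: (B,P)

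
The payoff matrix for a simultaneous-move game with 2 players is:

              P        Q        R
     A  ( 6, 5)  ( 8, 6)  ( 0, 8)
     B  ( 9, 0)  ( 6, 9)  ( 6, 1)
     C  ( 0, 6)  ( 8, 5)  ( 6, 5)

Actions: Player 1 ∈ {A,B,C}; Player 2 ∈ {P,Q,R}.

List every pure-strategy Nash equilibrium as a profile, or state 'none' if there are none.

(A,P): not NE [P1→B gives 9>6; P2→R gives 8>5]
(A,Q): not NE [P2→R gives 8>6]
(A,R): not NE [P1→C gives 6>0]
(B,P): not NE [P2→Q gives 9>0]
(B,Q): not NE [P1→C gives 8>6]
(B,R): not NE [P2→Q gives 9>1]
(C,P): not NE [P1→B gives 9>0]
(C,Q): not NE [P2→P gives 6>5]
(C,R): not NE [P2→P gives 6>5]

No pure NE.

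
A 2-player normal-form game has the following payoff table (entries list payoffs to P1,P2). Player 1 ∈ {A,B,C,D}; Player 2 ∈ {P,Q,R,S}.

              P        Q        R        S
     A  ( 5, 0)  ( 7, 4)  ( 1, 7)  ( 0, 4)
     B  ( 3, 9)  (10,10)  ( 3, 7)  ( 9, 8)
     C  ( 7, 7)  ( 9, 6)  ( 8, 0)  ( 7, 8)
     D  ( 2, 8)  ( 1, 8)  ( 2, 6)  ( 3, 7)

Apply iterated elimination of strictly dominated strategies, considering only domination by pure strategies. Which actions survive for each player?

Remaining: P1:{B,C} P2:{P,Q,S}

P1 drop A (C beats it: P:7>5 Q:9>7 R:8>1 S:7>0)
P1 drop D (B beats it: P:3>2 Q:10>1 R:3>2 S:9>3)
P2 drop R (P beats it: B:9>7 C:7>0)
P1→{B,C} P2→{P,Q,S}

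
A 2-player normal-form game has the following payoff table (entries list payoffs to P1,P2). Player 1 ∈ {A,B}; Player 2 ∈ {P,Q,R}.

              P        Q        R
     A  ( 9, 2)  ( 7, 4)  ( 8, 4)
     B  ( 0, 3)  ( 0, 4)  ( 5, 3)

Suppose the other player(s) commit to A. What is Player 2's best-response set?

u_2(P vs A) = 2
u_2(Q vs A) = 4
u_2(R vs A) = 4
max payoff 4 at {Q,R}

argmax u_2 = {Q,R}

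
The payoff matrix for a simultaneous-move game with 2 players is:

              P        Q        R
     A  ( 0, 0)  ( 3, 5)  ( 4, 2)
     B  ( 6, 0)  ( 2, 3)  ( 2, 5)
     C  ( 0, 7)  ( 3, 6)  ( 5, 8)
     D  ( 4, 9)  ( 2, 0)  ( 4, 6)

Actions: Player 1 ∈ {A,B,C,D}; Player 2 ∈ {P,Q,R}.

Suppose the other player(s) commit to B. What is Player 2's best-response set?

P2 best: {R}

u_2(P vs B) = 0
u_2(Q vs B) = 3
u_2(R vs B) = 5
max payoff 5 at {R}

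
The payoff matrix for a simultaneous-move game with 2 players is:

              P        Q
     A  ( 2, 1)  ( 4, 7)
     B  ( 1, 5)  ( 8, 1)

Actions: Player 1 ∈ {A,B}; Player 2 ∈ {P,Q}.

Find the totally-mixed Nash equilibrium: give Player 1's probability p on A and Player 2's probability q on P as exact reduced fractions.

p=2/5, q=4/5

P1 indiff ⇒ q·2+(1-q)·4 = q·1+(1-q)·8 ⇒ q(1) = (1-q)(4) ⇒ q = 4/5
P2 indiff ⇒ p·1+(1-p)·5 = p·7+(1-p)·1 ⇒ p(-6) = (1-p)(-4) ⇒ p = 2/5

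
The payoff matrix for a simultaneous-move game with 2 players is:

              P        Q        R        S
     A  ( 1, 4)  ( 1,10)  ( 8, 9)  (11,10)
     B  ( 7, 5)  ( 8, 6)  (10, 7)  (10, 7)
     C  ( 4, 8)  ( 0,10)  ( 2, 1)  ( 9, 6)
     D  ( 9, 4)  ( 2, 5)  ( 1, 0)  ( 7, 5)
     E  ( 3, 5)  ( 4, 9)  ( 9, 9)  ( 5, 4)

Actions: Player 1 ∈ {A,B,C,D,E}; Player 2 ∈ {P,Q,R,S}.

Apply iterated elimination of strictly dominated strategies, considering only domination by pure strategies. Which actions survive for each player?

Remaining: P1:{A,B} P2:{Q,R,S}

P1 drop C (B beats it: P:7>4 Q:8>0 R:10>2 S:10>9)
P1 drop E (B beats it: P:7>3 Q:8>4 R:10>9 S:10>5)
P2 drop P (Q beats it: A:10>4 B:6>5 D:5>4)
P1 drop D (B beats it: Q:8>2 R:10>1 S:10>7)
P1→{A,B} P2→{Q,R,S}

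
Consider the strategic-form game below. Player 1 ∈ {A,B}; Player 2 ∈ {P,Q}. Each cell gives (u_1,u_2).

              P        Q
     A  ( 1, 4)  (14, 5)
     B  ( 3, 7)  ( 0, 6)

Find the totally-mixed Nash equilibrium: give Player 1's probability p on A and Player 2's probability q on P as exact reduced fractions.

P1 indiff ⇒ q·1+(1-q)·14 = q·3+(1-q)·0 ⇒ q(-2) = (1-q)(-14) ⇒ q = 7/8
P2 indiff ⇒ p·4+(1-p)·7 = p·5+(1-p)·6 ⇒ p(-1) = (1-p)(-1) ⇒ p = 1/2

(p,q) = (1/2, 7/8)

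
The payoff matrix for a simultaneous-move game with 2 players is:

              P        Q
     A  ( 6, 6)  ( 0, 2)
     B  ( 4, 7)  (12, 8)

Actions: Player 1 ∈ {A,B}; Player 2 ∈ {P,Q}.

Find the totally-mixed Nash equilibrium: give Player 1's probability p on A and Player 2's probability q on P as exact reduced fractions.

p=1/5, q=6/7

P1 indiff ⇒ q·6+(1-q)·0 = q·4+(1-q)·12 ⇒ q(2) = (1-q)(12) ⇒ q = 6/7
P2 indiff ⇒ p·6+(1-p)·7 = p·2+(1-p)·8 ⇒ p(4) = (1-p)(1) ⇒ p = 1/5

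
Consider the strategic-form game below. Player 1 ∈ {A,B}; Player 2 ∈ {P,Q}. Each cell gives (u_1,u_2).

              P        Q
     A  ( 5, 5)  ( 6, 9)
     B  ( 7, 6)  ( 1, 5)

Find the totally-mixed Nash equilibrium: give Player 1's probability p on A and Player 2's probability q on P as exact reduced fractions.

P1 indiff ⇒ q·5+(1-q)·6 = q·7+(1-q)·1 ⇒ q(-2) = (1-q)(-5) ⇒ q = 5/7
P2 indiff ⇒ p·5+(1-p)·6 = p·9+(1-p)·5 ⇒ p(-4) = (1-p)(-1) ⇒ p = 1/5

p=1/5, q=5/7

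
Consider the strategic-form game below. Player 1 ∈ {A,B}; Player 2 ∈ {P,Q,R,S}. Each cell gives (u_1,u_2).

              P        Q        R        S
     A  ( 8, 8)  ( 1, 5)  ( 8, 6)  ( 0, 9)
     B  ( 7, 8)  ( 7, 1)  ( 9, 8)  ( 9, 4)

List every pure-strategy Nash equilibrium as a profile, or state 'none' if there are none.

(A,P): not NE [P2→S gives 9>8]
(A,Q): not NE [P1→B gives 7>1; P2→S gives 9>5]
(A,R): not NE [P1→B gives 9>8; P2→S gives 9>6]
(A,S): not NE [P1→B gives 9>0]
(B,P): not NE [P1→A gives 8>7]
(B,Q): not NE [P2→R gives 8>1]
(B,R): NE
(B,S): not NE [P2→R gives 8>4]

Nash profiles: (B,R)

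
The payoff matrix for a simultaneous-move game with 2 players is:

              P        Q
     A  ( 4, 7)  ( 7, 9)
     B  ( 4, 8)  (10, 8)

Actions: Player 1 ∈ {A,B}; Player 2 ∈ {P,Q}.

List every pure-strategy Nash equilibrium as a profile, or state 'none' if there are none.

PSNE = {(B,P), (B,Q)}

(A,P): not NE [P2→Q gives 9>7]
(A,Q): not NE [P1→B gives 10>7]
(B,P): NE
(B,Q): NE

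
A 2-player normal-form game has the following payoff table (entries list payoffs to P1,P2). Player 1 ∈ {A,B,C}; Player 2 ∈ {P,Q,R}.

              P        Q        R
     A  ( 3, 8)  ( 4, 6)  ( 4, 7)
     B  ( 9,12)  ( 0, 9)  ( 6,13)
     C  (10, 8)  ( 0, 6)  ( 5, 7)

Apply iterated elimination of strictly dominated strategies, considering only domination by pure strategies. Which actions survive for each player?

P2 drop Q (P beats it: A:8>6 B:12>9 C:8>6)
P1 drop A (B beats it: P:9>3 R:6>4)
P1→{B,C} P2→{P,R}

IESDS → P1:{B,C} P2:{P,R}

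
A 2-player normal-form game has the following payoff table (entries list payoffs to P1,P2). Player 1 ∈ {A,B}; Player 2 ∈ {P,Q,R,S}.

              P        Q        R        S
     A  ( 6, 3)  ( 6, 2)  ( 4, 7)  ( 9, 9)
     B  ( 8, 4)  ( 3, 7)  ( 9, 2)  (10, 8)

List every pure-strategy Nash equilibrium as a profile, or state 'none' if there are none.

NE set: (B,S)

(A,P): not NE [P1→B gives 8>6; P2→S gives 9>3]
(A,Q): not NE [P2→S gives 9>2]
(A,R): not NE [P1→B gives 9>4; P2→S gives 9>7]
(A,S): not NE [P1→B gives 10>9]
(B,P): not NE [P2→S gives 8>4]
(B,Q): not NE [P1→A gives 6>3; P2→S gives 8>7]
(B,R): not NE [P2→S gives 8>2]
(B,S): NE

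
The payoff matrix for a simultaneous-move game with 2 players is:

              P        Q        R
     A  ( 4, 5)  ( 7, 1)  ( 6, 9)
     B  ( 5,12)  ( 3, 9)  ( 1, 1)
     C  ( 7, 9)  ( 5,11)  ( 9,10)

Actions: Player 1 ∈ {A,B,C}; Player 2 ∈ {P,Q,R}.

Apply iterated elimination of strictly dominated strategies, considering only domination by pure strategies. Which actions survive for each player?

P1 drop B (C beats it: P:7>5 Q:5>3 R:9>1)
P2 drop P (R beats it: A:9>5 C:10>9)
P1→{A,C} P2→{Q,R}

IESDS → P1:{A,C} P2:{Q,R}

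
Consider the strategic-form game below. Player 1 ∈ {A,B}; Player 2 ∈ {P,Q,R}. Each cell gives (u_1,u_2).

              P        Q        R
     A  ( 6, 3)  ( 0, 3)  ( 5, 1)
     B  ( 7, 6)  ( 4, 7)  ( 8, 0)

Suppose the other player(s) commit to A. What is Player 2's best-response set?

u_2(P vs A) = 3
u_2(Q vs A) = 3
u_2(R vs A) = 1
max payoff 3 at {P,Q}

P2 best: {P,Q}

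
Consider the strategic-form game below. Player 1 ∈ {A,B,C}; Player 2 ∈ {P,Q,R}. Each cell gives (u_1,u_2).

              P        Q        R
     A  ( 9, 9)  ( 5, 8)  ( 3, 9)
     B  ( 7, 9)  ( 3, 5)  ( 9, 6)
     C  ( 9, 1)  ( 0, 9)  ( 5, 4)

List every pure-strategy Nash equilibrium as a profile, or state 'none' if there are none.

(A,P): NE
(A,Q): not NE [P2→R gives 9>8]
(A,R): not NE [P1→B gives 9>3]
(B,P): not NE [P1→C gives 9>7]
(B,Q): not NE [P1→A gives 5>3; P2→P gives 9>5]
(B,R): not NE [P2→P gives 9>6]
(C,P): not NE [P2→Q gives 9>1]
(C,Q): not NE [P1→A gives 5>0]
(C,R): not NE [P1→B gives 9>5; P2→Q gives 9>4]

Nash profiles: (A,P)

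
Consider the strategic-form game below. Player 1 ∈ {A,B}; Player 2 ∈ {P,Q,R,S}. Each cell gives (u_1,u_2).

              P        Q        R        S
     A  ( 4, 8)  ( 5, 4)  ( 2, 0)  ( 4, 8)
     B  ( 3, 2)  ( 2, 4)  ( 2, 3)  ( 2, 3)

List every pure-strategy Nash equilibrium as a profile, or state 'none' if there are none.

PSNE = {(A,P), (A,S)}

(A,P): NE
(A,Q): not NE [P2→S gives 8>4]
(A,R): not NE [P2→S gives 8>0]
(A,S): NE
(B,P): not NE [P1→A gives 4>3; P2→Q gives 4>2]
(B,Q): not NE [P1→A gives 5>2]
(B,R): not NE [P2→Q gives 4>3]
(B,S): not NE [P1→A gives 4>2; P2→Q gives 4>3]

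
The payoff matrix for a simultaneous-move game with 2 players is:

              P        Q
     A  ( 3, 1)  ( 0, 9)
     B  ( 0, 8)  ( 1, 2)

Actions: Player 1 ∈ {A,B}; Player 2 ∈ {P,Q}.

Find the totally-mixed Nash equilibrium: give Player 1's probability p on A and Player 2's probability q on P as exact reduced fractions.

p=3/7, q=1/4

P1 indiff ⇒ q·3+(1-q)·0 = q·0+(1-q)·1 ⇒ q(3) = (1-q)(1) ⇒ q = 1/4
P2 indiff ⇒ p·1+(1-p)·8 = p·9+(1-p)·2 ⇒ p(-8) = (1-p)(-6) ⇒ p = 3/7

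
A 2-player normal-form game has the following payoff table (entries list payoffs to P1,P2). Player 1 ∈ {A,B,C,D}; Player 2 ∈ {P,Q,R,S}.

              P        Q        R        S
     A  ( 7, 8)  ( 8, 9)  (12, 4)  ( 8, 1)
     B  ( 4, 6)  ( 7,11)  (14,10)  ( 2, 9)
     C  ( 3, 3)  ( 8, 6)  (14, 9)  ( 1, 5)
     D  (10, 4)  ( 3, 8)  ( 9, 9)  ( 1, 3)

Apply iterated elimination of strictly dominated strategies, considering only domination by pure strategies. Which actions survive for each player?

P2 drop P (Q beats it: A:9>8 B:11>6 C:6>3 D:8>4)
P1 drop D (A beats it: Q:8>3 R:12>9 S:8>1)
P2 drop S (Q beats it: A:9>1 B:11>9 C:6>5)
P1→{A,B,C} P2→{Q,R}

Survivors P1:{A,B,C} P2:{Q,R}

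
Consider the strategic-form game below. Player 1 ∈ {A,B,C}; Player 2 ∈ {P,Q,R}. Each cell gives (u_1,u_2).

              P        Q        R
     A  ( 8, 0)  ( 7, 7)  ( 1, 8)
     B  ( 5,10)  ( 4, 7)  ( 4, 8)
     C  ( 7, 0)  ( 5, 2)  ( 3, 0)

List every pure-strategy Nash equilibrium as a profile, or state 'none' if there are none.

(A,P): not NE [P2→R gives 8>0]
(A,Q): not NE [P2→R gives 8>7]
(A,R): not NE [P1→B gives 4>1]
(B,P): not NE [P1→A gives 8>5]
(B,Q): not NE [P1→A gives 7>4; P2→P gives 10>7]
(B,R): not NE [P2→P gives 10>8]
(C,P): not NE [P1→A gives 8>7; P2→Q gives 2>0]
(C,Q): not NE [P1→A gives 7>5]
(C,R): not NE [P1→B gives 4>3; P2→Q gives 2>0]

Equilibria: none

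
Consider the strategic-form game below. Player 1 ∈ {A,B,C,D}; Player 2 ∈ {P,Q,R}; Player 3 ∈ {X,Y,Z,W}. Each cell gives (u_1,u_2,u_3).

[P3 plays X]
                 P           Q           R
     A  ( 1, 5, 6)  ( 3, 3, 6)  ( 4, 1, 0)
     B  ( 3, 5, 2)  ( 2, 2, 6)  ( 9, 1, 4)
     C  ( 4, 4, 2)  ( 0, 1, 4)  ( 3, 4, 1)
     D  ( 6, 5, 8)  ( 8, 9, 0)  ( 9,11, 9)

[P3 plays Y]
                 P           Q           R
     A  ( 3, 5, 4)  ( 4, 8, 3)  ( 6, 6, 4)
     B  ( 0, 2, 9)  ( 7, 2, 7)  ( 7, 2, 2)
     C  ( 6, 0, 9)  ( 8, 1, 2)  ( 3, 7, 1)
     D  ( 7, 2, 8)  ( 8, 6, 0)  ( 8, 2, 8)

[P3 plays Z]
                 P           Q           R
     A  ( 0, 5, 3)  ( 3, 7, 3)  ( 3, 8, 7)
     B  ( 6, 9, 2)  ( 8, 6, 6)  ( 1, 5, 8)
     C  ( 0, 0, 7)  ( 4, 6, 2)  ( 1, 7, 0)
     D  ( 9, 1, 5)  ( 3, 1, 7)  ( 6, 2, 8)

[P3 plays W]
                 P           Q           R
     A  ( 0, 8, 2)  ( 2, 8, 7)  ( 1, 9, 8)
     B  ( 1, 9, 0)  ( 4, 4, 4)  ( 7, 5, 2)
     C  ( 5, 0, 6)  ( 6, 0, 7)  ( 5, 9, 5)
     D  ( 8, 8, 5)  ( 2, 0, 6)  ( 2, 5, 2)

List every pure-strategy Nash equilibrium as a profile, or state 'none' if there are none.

(A,P,X): not NE [P1→D gives 6>1]
(A,P,Y): not NE [P1→D gives 7>3; P2→Q gives 8>5; P3→X gives 6>4]
(A,P,Z): not NE [P1→D gives 9>0; P2→R gives 8>5; P3→X gives 6>3]
(A,P,W): not NE [P1→D gives 8>0; P2→R gives 9>8; P3→X gives 6>2]
(A,Q,X): not NE [P1→D gives 8>3; P2→P gives 5>3; P3→W gives 7>6]
(A,Q,Y): not NE [P1→D gives 8>4; P3→W gives 7>3]
(A,Q,Z): not NE [P1→B gives 8>3; P2→R gives 8>7; P3→W gives 7>3]
(A,Q,W): not NE [P1→C gives 6>2; P2→R gives 9>8]
(A,R,X): not NE [P1→D gives 9>4; P2→P gives 5>1; P3→W gives 8>0]
(A,R,Y): not NE [P1→D gives 8>6; P2→Q gives 8>6; P3→W gives 8>4]
(A,R,Z): not NE [P1→D gives 6>3; P3→W gives 8>7]
(A,R,W): not NE [P1→B gives 7>1]
(B,P,X): not NE [P1→D gives 6>3; P3→Y gives 9>2]
(B,P,Y): not NE [P1→D gives 7>0]
(B,P,Z): not NE [P1→D gives 9>6; P3→Y gives 9>2]
(B,P,W): not NE [P1→D gives 8>1; P3→Y gives 9>0]
(B,Q,X): not NE [P1→D gives 8>2; P2→P gives 5>2; P3→Y gives 7>6]
(B,Q,Y): not NE [P1→D gives 8>7]
(B,Q,Z): not NE [P2→P gives 9>6; P3→Y gives 7>6]
(B,Q,W): not NE [P1→C gives 6>4; P2→P gives 9>4; P3→Y gives 7>4]
(B,R,X): not NE [P2→P gives 5>1; P3→Z gives 8>4]
(B,R,Y): not NE [P1→D gives 8>7; P3→Z gives 8>2]
(B,R,Z): not NE [P1→D gives 6>1; P2→P gives 9>5]
(B,R,W): not NE [P2→P gives 9>5; P3→Z gives 8>2]
(C,P,X): not NE [P1→D gives 6>4; P3→Y gives 9>2]
(C,P,Y): not NE [P1→D gives 7>6; P2→R gives 7>0]
(C,P,Z): not NE [P1→D gives 9>0; P2→R gives 7>0; P3→Y gives 9>7]
(C,P,W): not NE [P1→D gives 8>5; P2→R gives 9>0; P3→Y gives 9>6]
(C,Q,X): not NE [P1→D gives 8>0; P2→R gives 4>1; P3→W gives 7>4]
(C,Q,Y): not NE [P2→R gives 7>1; P3→W gives 7>2]
(C,Q,Z): not NE [P1→B gives 8>4; P2→R gives 7>6; P3→W gives 7>2]
(C,Q,W): not NE [P2→R gives 9>0]
(C,R,X): not NE [P1→D gives 9>3; P3→W gives 5>1]
(C,R,Y): not NE [P1→D gives 8>3; P3→W gives 5>1]
(C,R,Z): not NE [P1→D gives 6>1; P3→W gives 5>0]
(C,R,W): not NE [P1→B gives 7>5]
(D,P,X): not NE [P2→R gives 11>5]
(D,P,Y): not NE [P2→Q gives 6>2]
(D,P,Z): not NE [P2→R gives 2>1; P3→Y gives 8>5]
(D,P,W): not NE [P3→Y gives 8>5]
(D,Q,X): not NE [P2→R gives 11>9; P3→Z gives 7>0]
(D,Q,Y): not NE [P3→Z gives 7>0]
(D,Q,Z): not NE [P1→B gives 8>3; P2→R gives 2>1]
(D,Q,W): not NE [P1→C gives 6>2; P2→P gives 8>0; P3→Z gives 7>6]
(D,R,X): NE
(D,R,Y): not NE [P2→Q gives 6>2; P3→X gives 9>8]
(D,R,Z): not NE [P3→X gives 9>8]
(D,R,W): not NE [P1→B gives 7>2; P2→P gives 8>5; P3→X gives 9>2]

NE set: (D,R,X)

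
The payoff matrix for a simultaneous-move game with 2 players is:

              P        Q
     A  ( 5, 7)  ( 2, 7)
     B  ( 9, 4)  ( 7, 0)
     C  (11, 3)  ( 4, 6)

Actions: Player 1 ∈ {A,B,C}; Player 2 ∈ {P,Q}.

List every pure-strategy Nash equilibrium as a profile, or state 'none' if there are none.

(A,P): not NE [P1→C gives 11>5]
(A,Q): not NE [P1→B gives 7>2]
(B,P): not NE [P1→C gives 11>9]
(B,Q): not NE [P2→P gives 4>0]
(C,P): not NE [P2→Q gives 6>3]
(C,Q): not NE [P1→B gives 7>4]

Equilibria: none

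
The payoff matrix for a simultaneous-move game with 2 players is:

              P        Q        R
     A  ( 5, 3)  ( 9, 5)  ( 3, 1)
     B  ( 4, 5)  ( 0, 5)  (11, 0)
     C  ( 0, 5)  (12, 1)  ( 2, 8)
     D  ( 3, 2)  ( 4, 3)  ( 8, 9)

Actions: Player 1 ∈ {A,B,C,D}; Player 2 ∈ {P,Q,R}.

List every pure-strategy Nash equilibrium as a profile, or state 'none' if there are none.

(A,P): not NE [P2→Q gives 5>3]
(A,Q): not NE [P1→C gives 12>9]
(A,R): not NE [P1→B gives 11>3; P2→Q gives 5>1]
(B,P): not NE [P1→A gives 5>4]
(B,Q): not NE [P1→C gives 12>0]
(B,R): not NE [P2→Q gives 5>0]
(C,P): not NE [P1→A gives 5>0; P2→R gives 8>5]
(C,Q): not NE [P2→R gives 8>1]
(C,R): not NE [P1→B gives 11>2]
(D,P): not NE [P1→A gives 5>3; P2→R gives 9>2]
(D,Q): not NE [P1→C gives 12>4; P2→R gives 9>3]
(D,R): not NE [P1→B gives 11>8]

Equilibria: none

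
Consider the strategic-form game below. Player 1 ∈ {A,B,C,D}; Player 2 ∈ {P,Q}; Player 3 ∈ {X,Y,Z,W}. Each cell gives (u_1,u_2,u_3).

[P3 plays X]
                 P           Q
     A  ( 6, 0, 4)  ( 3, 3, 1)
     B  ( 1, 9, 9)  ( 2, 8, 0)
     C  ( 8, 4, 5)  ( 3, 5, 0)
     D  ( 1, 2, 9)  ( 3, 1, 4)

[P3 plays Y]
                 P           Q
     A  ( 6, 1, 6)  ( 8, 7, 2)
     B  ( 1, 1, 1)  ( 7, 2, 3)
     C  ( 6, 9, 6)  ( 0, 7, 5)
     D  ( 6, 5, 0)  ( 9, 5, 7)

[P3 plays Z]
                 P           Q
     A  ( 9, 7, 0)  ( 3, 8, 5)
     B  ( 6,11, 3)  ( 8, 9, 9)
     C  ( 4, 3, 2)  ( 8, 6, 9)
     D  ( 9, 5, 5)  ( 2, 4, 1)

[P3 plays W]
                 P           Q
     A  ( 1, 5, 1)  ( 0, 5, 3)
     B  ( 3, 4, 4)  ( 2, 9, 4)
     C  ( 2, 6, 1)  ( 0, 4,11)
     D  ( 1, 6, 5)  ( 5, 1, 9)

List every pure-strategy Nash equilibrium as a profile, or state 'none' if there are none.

PSNE = {(C,P,Y)}

(A,P,X): not NE [P1→C gives 8>6; P2→Q gives 3>0; P3→Y gives 6>4]
(A,P,Y): not NE [P2→Q gives 7>1]
(A,P,Z): not NE [P2→Q gives 8>7; P3→Y gives 6>0]
(A,P,W): not NE [P1→B gives 3>1; P3→Y gives 6>1]
(A,Q,X): not NE [P3→Z gives 5>1]
(A,Q,Y): not NE [P1→D gives 9>8; P3→Z gives 5>2]
(A,Q,Z): not NE [P1→C gives 8>3]
(A,Q,W): not NE [P1→D gives 5>0; P3→Z gives 5>3]
(B,P,X): not NE [P1→C gives 8>1]
(B,P,Y): not NE [P1→D gives 6>1; P2→Q gives 2>1; P3→X gives 9>1]
(B,P,Z): not NE [P1→D gives 9>6; P3→X gives 9>3]
(B,P,W): not NE [P2→Q gives 9>4; P3→X gives 9>4]
(B,Q,X): not NE [P1→D gives 3>2; P2→P gives 9>8; P3→Z gives 9>0]
(B,Q,Y): not NE [P1→D gives 9>7; P3→Z gives 9>3]
(B,Q,Z): not NE [P2→P gives 11>9]
(B,Q,W): not NE [P1→D gives 5>2; P3→Z gives 9>4]
(C,P,X): not NE [P2→Q gives 5>4; P3→Y gives 6>5]
(C,P,Y): NE
(C,P,Z): not NE [P1→D gives 9>4; P2→Q gives 6>3; P3→Y gives 6>2]
(C,P,W): not NE [P1→B gives 3>2; P3→Y gives 6>1]
(C,Q,X): not NE [P3→W gives 11>0]
(C,Q,Y): not NE [P1→D gives 9>0; P2→P gives 9>7; P3→W gives 11>5]
(C,Q,Z): not NE [P3→W gives 11>9]
(C,Q,W): not NE [P1→D gives 5>0; P2→P gives 6>4]
(D,P,X): not NE [P1→C gives 8>1]
(D,P,Y): not NE [P3→X gives 9>0]
(D,P,Z): not NE [P3→X gives 9>5]
(D,P,W): not NE [P1→B gives 3>1; P3→X gives 9>5]
(D,Q,X): not NE [P2→P gives 2>1; P3→W gives 9>4]
(D,Q,Y): not NE [P3→W gives 9>7]
(D,Q,Z): not NE [P1→C gives 8>2; P2→P gives 5>4; P3→W gives 9>1]
(D,Q,W): not NE [P2→P gives 6>1]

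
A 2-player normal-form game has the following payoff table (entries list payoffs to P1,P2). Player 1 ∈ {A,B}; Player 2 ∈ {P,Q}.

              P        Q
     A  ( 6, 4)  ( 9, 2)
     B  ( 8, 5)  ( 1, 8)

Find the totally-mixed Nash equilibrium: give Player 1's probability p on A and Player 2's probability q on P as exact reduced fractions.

(p,q) = (3/5, 4/5)

P1 indiff ⇒ q·6+(1-q)·9 = q·8+(1-q)·1 ⇒ q(-2) = (1-q)(-8) ⇒ q = 4/5
P2 indiff ⇒ p·4+(1-p)·5 = p·2+(1-p)·8 ⇒ p(2) = (1-p)(3) ⇒ p = 3/5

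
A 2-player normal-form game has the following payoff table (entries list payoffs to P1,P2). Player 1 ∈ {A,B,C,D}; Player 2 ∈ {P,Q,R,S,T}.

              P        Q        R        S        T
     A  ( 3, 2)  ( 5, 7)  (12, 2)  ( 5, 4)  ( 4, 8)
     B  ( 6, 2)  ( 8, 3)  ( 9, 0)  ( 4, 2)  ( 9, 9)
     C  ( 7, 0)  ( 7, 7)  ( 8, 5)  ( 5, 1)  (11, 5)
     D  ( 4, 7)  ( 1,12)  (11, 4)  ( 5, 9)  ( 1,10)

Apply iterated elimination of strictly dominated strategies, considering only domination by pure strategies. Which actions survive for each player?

P2 drop P (Q beats it: A:7>2 B:3>2 C:7>0 D:12>7)
P2 drop R (Q beats it: A:7>2 B:3>0 C:7>5 D:12>4)
P2 drop S (Q beats it: A:7>4 B:3>2 C:7>1 D:12>9)
P1 drop A (B beats it: Q:8>5 T:9>4)
P1 drop D (B beats it: Q:8>1 T:9>1)
P1→{B,C} P2→{Q,T}

Survivors P1:{B,C} P2:{Q,T}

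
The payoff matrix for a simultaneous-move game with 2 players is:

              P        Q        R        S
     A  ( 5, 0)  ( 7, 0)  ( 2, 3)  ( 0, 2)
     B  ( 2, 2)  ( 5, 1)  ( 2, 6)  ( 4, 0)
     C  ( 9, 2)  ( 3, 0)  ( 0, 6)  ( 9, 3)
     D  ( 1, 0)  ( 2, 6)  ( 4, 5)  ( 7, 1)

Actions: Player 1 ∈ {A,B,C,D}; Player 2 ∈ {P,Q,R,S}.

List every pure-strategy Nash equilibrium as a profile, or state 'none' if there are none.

(A,P): not NE [P1→C gives 9>5; P2→R gives 3>0]
(A,Q): not NE [P2→R gives 3>0]
(A,R): not NE [P1→D gives 4>2]
(A,S): not NE [P1→C gives 9>0; P2→R gives 3>2]
(B,P): not NE [P1→C gives 9>2; P2→R gives 6>2]
(B,Q): not NE [P1→A gives 7>5; P2→R gives 6>1]
(B,R): not NE [P1→D gives 4>2]
(B,S): not NE [P1→C gives 9>4; P2→R gives 6>0]
(C,P): not NE [P2→R gives 6>2]
(C,Q): not NE [P1→A gives 7>3; P2→R gives 6>0]
(C,R): not NE [P1→D gives 4>0]
(C,S): not NE [P2→R gives 6>3]
(D,P): not NE [P1→C gives 9>1; P2→Q gives 6>0]
(D,Q): not NE [P1→A gives 7>2]
(D,R): not NE [P2→Q gives 6>5]
(D,S): not NE [P1→C gives 9>7; P2→Q gives 6>1]

No pure NE.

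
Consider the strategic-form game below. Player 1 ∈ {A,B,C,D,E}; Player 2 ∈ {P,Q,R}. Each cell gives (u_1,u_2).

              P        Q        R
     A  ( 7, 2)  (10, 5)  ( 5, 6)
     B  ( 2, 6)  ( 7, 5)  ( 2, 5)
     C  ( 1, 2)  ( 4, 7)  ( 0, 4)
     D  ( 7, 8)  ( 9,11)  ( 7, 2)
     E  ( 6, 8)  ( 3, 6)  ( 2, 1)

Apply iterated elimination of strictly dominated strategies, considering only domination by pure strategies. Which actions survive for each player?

Survivors P1:{A,D} P2:{Q,R}

P1 drop B (A beats it: P:7>2 Q:10>7 R:5>2)
P1 drop C (A beats it: P:7>1 Q:10>4 R:5>0)
P1 drop E (A beats it: P:7>6 Q:10>3 R:5>2)
P2 drop P (Q beats it: A:5>2 D:11>8)
P1→{A,D} P2→{Q,R}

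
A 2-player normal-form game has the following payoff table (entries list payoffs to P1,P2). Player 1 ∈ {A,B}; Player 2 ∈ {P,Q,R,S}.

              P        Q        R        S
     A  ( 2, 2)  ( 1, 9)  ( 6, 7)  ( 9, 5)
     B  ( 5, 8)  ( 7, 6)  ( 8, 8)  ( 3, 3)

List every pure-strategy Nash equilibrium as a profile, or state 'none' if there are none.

Nash profiles: (B,P), (B,R)

(A,P): not NE [P1→B gives 5>2; P2→Q gives 9>2]
(A,Q): not NE [P1→B gives 7>1]
(A,R): not NE [P1→B gives 8>6; P2→Q gives 9>7]
(A,S): not NE [P2→Q gives 9>5]
(B,P): NE
(B,Q): not NE [P2→R gives 8>6]
(B,R): NE
(B,S): not NE [P1→A gives 9>3; P2→R gives 8>3]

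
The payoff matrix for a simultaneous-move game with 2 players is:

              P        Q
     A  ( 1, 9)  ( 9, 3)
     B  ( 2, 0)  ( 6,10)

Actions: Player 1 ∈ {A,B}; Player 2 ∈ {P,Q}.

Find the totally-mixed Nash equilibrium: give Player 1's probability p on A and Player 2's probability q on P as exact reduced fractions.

P1 mixes 5/8 on A; P2 mixes 3/4 on P

P1 indiff ⇒ q·1+(1-q)·9 = q·2+(1-q)·6 ⇒ q(-1) = (1-q)(-3) ⇒ q = 3/4
P2 indiff ⇒ p·9+(1-p)·0 = p·3+(1-p)·10 ⇒ p(6) = (1-p)(10) ⇒ p = 5/8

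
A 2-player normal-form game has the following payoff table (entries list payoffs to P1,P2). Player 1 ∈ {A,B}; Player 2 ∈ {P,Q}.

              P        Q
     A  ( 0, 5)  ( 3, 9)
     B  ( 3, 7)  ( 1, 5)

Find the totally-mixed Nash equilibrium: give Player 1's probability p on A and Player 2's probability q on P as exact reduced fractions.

p=1/3, q=2/5

P1 indiff ⇒ q·0+(1-q)·3 = q·3+(1-q)·1 ⇒ q(-3) = (1-q)(-2) ⇒ q = 2/5
P2 indiff ⇒ p·5+(1-p)·7 = p·9+(1-p)·5 ⇒ p(-4) = (1-p)(-2) ⇒ p = 1/3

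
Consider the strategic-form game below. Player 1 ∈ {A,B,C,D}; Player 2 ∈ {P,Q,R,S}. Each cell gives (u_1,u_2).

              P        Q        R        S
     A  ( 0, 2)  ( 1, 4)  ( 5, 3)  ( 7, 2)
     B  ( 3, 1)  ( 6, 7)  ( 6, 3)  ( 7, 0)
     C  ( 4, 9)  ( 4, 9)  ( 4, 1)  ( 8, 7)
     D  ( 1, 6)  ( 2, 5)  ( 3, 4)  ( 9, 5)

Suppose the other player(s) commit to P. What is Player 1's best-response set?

u_1(A vs P) = 0
u_1(B vs P) = 3
u_1(C vs P) = 4
u_1(D vs P) = 1
max payoff 4 at {C}

BR_1 = {C}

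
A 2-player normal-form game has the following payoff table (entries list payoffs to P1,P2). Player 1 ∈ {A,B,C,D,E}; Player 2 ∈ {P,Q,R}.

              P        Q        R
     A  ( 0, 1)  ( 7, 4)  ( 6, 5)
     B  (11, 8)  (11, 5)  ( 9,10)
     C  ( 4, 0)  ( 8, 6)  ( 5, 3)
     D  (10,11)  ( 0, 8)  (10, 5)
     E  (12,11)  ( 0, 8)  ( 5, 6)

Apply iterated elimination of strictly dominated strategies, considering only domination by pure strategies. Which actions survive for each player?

P1 drop A (B beats it: P:11>0 Q:11>7 R:9>6)
P1 drop C (B beats it: P:11>4 Q:11>8 R:9>5)
P2 drop Q (P beats it: B:8>5 D:11>8 E:11>8)
P1→{B,D,E} P2→{P,R}

Remaining: P1:{B,D,E} P2:{P,R}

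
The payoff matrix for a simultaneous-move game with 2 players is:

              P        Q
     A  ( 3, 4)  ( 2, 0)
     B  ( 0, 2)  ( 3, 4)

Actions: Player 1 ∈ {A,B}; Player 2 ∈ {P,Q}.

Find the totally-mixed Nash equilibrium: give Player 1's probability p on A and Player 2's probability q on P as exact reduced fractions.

P1 mixes 1/3 on A; P2 mixes 1/4 on P

P1 indiff ⇒ q·3+(1-q)·2 = q·0+(1-q)·3 ⇒ q(3) = (1-q)(1) ⇒ q = 1/4
P2 indiff ⇒ p·4+(1-p)·2 = p·0+(1-p)·4 ⇒ p(4) = (1-p)(2) ⇒ p = 1/3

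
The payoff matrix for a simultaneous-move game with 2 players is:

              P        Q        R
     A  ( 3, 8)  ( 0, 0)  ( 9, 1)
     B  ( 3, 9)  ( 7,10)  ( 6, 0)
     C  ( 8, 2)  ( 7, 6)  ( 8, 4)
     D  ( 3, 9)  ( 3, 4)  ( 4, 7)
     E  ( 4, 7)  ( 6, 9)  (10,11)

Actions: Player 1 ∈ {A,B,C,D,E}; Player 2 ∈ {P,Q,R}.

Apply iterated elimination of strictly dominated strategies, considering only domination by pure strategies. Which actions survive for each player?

IESDS → P1:{B,C,E} P2:{Q,R}

P1 drop A (E beats it: P:4>3 Q:6>0 R:10>9)
P1 drop D (C beats it: P:8>3 Q:7>3 R:8>4)
P2 drop P (Q beats it: B:10>9 C:6>2 E:9>7)
P1→{B,C,E} P2→{Q,R}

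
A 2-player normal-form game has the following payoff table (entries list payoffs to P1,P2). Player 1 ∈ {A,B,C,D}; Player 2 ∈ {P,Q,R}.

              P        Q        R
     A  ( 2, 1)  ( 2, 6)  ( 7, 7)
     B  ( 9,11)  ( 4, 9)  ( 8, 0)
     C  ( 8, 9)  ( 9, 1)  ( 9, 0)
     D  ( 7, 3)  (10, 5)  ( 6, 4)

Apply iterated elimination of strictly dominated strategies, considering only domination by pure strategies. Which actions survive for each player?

Remaining: P1:{B,C,D} P2:{P,Q}

P1 drop A (B beats it: P:9>2 Q:4>2 R:8>7)
P2 drop R (Q beats it: B:9>0 C:1>0 D:5>4)
P1→{B,C,D} P2→{P,Q}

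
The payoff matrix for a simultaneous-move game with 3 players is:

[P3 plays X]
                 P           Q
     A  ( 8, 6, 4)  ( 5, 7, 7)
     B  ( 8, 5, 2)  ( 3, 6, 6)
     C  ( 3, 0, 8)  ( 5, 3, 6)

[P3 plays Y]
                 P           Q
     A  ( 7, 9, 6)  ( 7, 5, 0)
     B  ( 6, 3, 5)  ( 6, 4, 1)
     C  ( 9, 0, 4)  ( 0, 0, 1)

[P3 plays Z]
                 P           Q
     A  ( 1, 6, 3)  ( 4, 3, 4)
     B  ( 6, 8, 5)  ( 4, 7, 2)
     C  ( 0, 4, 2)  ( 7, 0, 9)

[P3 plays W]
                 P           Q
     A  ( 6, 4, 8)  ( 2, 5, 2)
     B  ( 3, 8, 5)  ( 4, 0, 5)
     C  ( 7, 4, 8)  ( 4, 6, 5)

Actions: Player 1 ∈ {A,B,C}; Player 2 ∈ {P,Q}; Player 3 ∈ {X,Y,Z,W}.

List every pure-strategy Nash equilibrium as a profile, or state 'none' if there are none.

(A,P,X): not NE [P2→Q gives 7>6; P3→W gives 8>4]
(A,P,Y): not NE [P1→C gives 9>7; P3→W gives 8>6]
(A,P,Z): not NE [P1→B gives 6>1; P3→W gives 8>3]
(A,P,W): not NE [P1→C gives 7>6; P2→Q gives 5>4]
(A,Q,X): NE
(A,Q,Y): not NE [P2→P gives 9>5; P3→X gives 7>0]
(A,Q,Z): not NE [P1→C gives 7>4; P2→P gives 6>3; P3→X gives 7>4]
(A,Q,W): not NE [P1→C gives 4>2; P3→X gives 7>2]
(B,P,X): not NE [P2→Q gives 6>5; P3→W gives 5>2]
(B,P,Y): not NE [P1→C gives 9>6; P2→Q gives 4>3]
(B,P,Z): NE
(B,P,W): not NE [P1→C gives 7>3]
(B,Q,X): not NE [P1→C gives 5>3]
(B,Q,Y): not NE [P1→A gives 7>6; P3→X gives 6>1]
(B,Q,Z): not NE [P1→C gives 7>4; P2→P gives 8>7; P3→X gives 6>2]
(B,Q,W): not NE [P2→P gives 8>0; P3→X gives 6>5]
(C,P,X): not NE [P1→B gives 8>3; P2→Q gives 3>0]
(C,P,Y): not NE [P3→W gives 8>4]
(C,P,Z): not NE [P1→B gives 6>0; P3→W gives 8>2]
(C,P,W): not NE [P2→Q gives 6>4]
(C,Q,X): not NE [P3→Z gives 9>6]
(C,Q,Y): not NE [P1→A gives 7>0; P3→Z gives 9>1]
(C,Q,Z): not NE [P2→P gives 4>0]
(C,Q,W): not NE [P3→Z gives 9>5]

PSNE = {(A,Q,X), (B,P,Z)}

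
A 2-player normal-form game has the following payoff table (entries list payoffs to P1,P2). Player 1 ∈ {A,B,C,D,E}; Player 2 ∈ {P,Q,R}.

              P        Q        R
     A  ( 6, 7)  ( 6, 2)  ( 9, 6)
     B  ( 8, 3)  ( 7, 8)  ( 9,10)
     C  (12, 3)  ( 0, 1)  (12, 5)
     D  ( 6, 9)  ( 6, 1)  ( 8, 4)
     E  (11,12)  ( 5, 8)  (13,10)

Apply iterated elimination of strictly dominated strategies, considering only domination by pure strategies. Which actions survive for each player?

P1 drop D (B beats it: P:8>6 Q:7>6 R:9>8)
P2 drop Q (R beats it: A:6>2 B:10>8 C:5>1 E:10>8)
P1 drop A (C beats it: P:12>6 R:12>9)
P1 drop B (C beats it: P:12>8 R:12>9)
P1→{C,E} P2→{P,R}

Remaining: P1:{C,E} P2:{P,R}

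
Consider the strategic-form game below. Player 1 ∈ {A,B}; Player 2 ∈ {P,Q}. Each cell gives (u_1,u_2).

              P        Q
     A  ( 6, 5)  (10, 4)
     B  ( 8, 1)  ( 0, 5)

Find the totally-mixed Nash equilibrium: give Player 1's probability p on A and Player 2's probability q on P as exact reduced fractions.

P1 indiff ⇒ q·6+(1-q)·10 = q·8+(1-q)·0 ⇒ q(-2) = (1-q)(-10) ⇒ q = 5/6
P2 indiff ⇒ p·5+(1-p)·1 = p·4+(1-p)·5 ⇒ p(1) = (1-p)(4) ⇒ p = 4/5

(p,q) = (4/5, 5/6)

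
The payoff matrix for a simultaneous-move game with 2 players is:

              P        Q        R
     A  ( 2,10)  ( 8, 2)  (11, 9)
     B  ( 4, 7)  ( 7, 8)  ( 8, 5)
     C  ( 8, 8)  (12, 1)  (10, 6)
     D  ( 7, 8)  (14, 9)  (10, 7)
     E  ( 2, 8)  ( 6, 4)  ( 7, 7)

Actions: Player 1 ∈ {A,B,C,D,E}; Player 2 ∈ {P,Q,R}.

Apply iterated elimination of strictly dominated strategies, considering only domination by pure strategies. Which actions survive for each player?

Survivors P1:{C,D} P2:{P,Q}

P1 drop B (C beats it: P:8>4 Q:12>7 R:10>8)
P1 drop E (C beats it: P:8>2 Q:12>6 R:10>7)
P2 drop R (P beats it: A:10>9 C:8>6 D:8>7)
P1 drop A (C beats it: P:8>2 Q:12>8)
P1→{C,D} P2→{P,Q}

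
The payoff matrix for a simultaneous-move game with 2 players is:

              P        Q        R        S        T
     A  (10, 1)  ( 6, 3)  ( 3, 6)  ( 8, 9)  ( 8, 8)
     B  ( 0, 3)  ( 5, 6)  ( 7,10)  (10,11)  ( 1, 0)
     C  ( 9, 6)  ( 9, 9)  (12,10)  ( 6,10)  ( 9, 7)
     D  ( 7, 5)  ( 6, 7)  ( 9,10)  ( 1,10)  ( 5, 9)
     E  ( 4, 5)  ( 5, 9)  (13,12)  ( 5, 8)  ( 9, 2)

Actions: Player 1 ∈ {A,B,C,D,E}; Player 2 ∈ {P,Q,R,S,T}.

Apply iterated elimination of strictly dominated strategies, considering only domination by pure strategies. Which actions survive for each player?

IESDS → P1:{B,C,E} P2:{R,S}

P1 drop D (C beats it: P:9>7 Q:9>6 R:12>9 S:6>1 T:9>5)
P2 drop P (Q beats it: A:3>1 B:6>3 C:9>6 E:9>5)
P2 drop Q (R beats it: A:6>3 B:10>6 C:10>9 E:12>9)
P2 drop T (S beats it: A:9>8 B:11>0 C:10>7 E:8>2)
P1 drop A (B beats it: R:7>3 S:10>8)
P1→{B,C,E} P2→{R,S}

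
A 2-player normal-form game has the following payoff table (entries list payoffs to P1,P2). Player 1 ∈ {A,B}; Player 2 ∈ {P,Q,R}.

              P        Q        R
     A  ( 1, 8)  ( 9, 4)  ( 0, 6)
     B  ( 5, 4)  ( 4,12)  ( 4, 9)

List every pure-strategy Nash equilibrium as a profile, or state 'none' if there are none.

(A,P): not NE [P1→B gives 5>1]
(A,Q): not NE [P2→P gives 8>4]
(A,R): not NE [P1→B gives 4>0; P2→P gives 8>6]
(B,P): not NE [P2→Q gives 12>4]
(B,Q): not NE [P1→A gives 9>4]
(B,R): not NE [P2→Q gives 12>9]

Equilibria: none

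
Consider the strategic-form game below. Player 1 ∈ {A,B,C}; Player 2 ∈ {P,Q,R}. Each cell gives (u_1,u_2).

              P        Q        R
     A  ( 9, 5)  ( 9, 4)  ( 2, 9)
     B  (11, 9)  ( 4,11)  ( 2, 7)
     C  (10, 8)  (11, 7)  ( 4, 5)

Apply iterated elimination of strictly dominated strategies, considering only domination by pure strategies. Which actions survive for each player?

P1 drop A (C beats it: P:10>9 Q:11>9 R:4>2)
P2 drop R (P beats it: B:9>7 C:8>5)
P1→{B,C} P2→{P,Q}

IESDS → P1:{B,C} P2:{P,Q}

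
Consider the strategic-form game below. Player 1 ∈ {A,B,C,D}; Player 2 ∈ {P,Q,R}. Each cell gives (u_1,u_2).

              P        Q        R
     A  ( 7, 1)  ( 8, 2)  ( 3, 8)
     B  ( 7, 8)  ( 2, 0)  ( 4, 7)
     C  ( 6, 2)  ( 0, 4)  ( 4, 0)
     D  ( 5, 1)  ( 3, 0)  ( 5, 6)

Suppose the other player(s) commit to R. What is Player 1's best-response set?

u_1(A vs R) = 3
u_1(B vs R) = 4
u_1(C vs R) = 4
u_1(D vs R) = 5
max payoff 5 at {D}

BR_1 = {D}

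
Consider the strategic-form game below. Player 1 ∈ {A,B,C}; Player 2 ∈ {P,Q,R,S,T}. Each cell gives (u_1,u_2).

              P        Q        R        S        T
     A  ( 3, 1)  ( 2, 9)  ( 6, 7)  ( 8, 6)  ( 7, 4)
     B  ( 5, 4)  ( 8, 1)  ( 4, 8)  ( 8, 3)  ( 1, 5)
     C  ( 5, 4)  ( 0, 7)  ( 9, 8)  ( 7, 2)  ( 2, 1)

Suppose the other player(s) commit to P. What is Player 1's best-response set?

P1 best: {B,C}

u_1(A vs P) = 3
u_1(B vs P) = 5
u_1(C vs P) = 5
max payoff 5 at {B,C}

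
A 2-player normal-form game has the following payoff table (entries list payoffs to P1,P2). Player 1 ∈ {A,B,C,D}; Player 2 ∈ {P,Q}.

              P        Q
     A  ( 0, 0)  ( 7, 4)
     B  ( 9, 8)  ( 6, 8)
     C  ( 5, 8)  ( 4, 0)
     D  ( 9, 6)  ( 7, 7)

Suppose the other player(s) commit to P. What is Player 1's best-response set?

argmax u_1 = {B,D}

u_1(A vs P) = 0
u_1(B vs P) = 9
u_1(C vs P) = 5
u_1(D vs P) = 9
max payoff 9 at {B,D}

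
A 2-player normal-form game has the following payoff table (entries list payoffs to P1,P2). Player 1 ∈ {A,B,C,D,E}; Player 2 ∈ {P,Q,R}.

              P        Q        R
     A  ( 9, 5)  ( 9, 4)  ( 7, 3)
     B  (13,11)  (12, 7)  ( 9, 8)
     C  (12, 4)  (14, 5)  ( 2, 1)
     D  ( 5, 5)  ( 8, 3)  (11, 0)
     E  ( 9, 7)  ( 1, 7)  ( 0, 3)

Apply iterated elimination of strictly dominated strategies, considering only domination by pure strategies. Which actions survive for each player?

P1 drop A (B beats it: P:13>9 Q:12>9 R:9>7)
P1 drop E (B beats it: P:13>9 Q:12>1 R:9>0)
P2 drop R (P beats it: B:11>8 C:4>1 D:5>0)
P1 drop D (B beats it: P:13>5 Q:12>8)
P1→{B,C} P2→{P,Q}

Survivors P1:{B,C} P2:{P,Q}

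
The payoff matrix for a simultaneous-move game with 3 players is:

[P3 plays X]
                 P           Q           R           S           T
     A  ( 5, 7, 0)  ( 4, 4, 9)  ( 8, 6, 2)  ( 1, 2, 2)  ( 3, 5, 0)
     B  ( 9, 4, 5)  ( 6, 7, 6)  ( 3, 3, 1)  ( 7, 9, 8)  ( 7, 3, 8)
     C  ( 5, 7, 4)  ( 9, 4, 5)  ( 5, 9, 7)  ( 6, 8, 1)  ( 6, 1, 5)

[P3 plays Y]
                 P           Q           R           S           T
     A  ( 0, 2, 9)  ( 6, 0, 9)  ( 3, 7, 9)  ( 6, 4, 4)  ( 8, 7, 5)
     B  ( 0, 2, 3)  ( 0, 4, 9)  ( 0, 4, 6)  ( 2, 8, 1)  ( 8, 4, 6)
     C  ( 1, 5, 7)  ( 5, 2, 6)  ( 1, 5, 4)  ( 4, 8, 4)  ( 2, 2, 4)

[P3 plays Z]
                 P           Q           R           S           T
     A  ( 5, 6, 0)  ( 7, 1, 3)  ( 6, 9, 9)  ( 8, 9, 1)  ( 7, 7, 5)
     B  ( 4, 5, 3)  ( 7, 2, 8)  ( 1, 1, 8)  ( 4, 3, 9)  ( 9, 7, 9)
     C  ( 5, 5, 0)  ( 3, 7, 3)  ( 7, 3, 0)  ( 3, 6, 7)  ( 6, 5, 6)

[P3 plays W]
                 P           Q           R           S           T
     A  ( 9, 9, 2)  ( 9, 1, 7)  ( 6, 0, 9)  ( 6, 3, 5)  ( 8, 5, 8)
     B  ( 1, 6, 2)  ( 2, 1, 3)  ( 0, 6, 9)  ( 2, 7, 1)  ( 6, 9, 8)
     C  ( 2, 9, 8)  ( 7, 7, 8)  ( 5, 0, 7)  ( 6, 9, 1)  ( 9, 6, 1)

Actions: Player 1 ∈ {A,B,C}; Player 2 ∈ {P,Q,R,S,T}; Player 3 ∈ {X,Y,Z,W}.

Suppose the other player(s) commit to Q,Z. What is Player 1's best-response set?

argmax u_1 = {A,B}

u_1(A vs Q,Z) = 7
u_1(B vs Q,Z) = 7
u_1(C vs Q,Z) = 3
max payoff 7 at {A,B}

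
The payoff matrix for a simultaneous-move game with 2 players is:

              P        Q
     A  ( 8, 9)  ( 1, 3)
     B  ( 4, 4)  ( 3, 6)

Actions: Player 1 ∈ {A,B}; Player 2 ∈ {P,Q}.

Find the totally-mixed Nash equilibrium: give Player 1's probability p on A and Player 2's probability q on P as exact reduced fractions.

P1 indiff ⇒ q·8+(1-q)·1 = q·4+(1-q)·3 ⇒ q(4) = (1-q)(2) ⇒ q = 1/3
P2 indiff ⇒ p·9+(1-p)·4 = p·3+(1-p)·6 ⇒ p(6) = (1-p)(2) ⇒ p = 1/4

P1 mixes 1/4 on A; P2 mixes 1/3 on P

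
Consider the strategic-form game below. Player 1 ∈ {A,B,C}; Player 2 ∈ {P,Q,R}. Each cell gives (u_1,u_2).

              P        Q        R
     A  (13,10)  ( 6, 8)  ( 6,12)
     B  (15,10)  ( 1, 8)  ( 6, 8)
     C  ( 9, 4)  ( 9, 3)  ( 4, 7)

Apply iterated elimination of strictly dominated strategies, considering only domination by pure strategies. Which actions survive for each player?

P2 drop Q (P beats it: A:10>8 B:10>8 C:4>3)
P1 drop C (A beats it: P:13>9 R:6>4)
P1→{A,B} P2→{P,R}

IESDS → P1:{A,B} P2:{P,R}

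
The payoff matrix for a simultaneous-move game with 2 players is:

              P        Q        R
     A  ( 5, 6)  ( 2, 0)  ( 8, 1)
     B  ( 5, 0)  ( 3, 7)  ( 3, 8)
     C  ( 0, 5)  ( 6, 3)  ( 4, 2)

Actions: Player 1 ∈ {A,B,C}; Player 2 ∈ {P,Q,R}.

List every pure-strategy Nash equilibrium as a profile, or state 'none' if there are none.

NE set: (A,P)

(A,P): NE
(A,Q): not NE [P1→C gives 6>2; P2→P gives 6>0]
(A,R): not NE [P2→P gives 6>1]
(B,P): not NE [P2→R gives 8>0]
(B,Q): not NE [P1→C gives 6>3; P2→R gives 8>7]
(B,R): not NE [P1→A gives 8>3]
(C,P): not NE [P1→B gives 5>0]
(C,Q): not NE [P2→P gives 5>3]
(C,R): not NE [P1→A gives 8>4; P2→P gives 5>2]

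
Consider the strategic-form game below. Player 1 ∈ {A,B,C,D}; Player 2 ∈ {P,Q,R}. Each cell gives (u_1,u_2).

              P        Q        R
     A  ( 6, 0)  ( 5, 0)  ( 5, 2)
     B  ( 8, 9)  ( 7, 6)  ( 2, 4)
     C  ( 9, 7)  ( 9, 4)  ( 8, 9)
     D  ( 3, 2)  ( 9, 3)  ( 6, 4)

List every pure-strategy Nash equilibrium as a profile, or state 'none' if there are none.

Nash profiles: (C,R)

(A,P): not NE [P1→C gives 9>6; P2→R gives 2>0]
(A,Q): not NE [P1→D gives 9>5; P2→R gives 2>0]
(A,R): not NE [P1→C gives 8>5]
(B,P): not NE [P1→C gives 9>8]
(B,Q): not NE [P1→D gives 9>7; P2→P gives 9>6]
(B,R): not NE [P1→C gives 8>2; P2→P gives 9>4]
(C,P): not NE [P2→R gives 9>7]
(C,Q): not NE [P2→R gives 9>4]
(C,R): NE
(D,P): not NE [P1→C gives 9>3; P2→R gives 4>2]
(D,Q): not NE [P2→R gives 4>3]
(D,R): not NE [P1→C gives 8>6]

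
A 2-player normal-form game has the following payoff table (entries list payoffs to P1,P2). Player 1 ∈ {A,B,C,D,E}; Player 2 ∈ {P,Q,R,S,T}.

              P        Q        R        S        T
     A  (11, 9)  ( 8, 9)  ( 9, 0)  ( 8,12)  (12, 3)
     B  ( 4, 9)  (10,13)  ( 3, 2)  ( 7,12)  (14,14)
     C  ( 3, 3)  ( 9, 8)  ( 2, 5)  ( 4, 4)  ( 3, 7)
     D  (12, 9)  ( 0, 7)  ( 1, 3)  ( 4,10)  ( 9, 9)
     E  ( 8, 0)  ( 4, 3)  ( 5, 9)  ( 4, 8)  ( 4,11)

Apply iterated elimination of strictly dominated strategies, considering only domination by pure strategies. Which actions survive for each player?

P1 drop C (B beats it: P:4>3 Q:10>9 R:3>2 S:7>4 T:14>3)
P1 drop E (A beats it: P:11>8 Q:8>4 R:9>5 S:8>4 T:12>4)
P2 drop P (S beats it: A:12>9 B:12>9 D:10>9)
P1 drop D (A beats it: Q:8>0 R:9>1 S:8>4 T:12>9)
P2 drop R (Q beats it: A:9>0 B:13>2)
P1→{A,B} P2→{Q,S,T}

Remaining: P1:{A,B} P2:{Q,S,T}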